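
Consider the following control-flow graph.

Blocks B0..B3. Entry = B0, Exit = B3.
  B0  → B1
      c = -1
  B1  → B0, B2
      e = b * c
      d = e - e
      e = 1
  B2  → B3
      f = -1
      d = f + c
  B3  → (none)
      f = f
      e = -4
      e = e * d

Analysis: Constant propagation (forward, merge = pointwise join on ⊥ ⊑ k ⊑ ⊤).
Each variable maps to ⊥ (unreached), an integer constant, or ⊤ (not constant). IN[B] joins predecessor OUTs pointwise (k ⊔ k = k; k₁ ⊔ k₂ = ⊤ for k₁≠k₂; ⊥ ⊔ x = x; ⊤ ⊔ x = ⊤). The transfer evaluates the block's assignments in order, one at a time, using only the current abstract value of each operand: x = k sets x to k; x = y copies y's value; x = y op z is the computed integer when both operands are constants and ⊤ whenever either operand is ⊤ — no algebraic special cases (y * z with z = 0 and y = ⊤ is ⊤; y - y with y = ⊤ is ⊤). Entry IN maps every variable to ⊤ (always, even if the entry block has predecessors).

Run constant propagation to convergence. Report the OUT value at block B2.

Per-block solution:
  B0:  IN=(all ⊤)  OUT={c:-1; rest ⊤}
  B1:  IN={c:-1; rest ⊤}  OUT={c:-1, e:1; rest ⊤}
  B2:  IN={c:-1, e:1; rest ⊤}  OUT={c:-1, d:-2, e:1, f:-1; rest ⊤}
  B3:  IN={c:-1, d:-2, e:1, f:-1; rest ⊤}  OUT={c:-1, d:-2, e:8, f:-1; rest ⊤}

Merge at B2: IN[B2] = OUT[B1] = {a: ⊤, b: ⊤, c: -1, d: ⊤, e: 1, f: ⊤}
Applying B2's transfer function to that IN value gives OUT[B2] (row B2 above).

Answer: {a: ⊤, b: ⊤, c: -1, d: -2, e: 1, f: -1}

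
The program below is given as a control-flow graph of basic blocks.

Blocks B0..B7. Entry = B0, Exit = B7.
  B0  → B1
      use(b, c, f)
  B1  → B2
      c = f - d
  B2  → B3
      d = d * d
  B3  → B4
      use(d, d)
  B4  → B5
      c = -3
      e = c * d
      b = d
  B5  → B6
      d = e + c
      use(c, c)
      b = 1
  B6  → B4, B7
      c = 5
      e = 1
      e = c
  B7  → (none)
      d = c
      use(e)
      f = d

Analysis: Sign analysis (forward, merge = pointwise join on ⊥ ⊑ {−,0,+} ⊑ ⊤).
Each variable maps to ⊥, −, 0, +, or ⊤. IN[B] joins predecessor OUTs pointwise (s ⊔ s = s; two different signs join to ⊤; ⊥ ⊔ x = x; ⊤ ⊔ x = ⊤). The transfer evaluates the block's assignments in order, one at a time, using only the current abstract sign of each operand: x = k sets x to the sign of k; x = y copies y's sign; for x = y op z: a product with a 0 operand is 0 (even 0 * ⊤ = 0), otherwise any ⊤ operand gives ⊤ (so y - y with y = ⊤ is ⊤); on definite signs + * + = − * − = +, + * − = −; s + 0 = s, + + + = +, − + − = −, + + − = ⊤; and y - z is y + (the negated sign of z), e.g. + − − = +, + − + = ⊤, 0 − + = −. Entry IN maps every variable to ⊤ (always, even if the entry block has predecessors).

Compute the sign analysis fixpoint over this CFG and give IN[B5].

Per-block solution:
  B0: | IN=(all ⊤) | OUT=(all ⊤)
  B1: | IN=(all ⊤) | OUT=(all ⊤)
  B2: | IN=(all ⊤) | OUT=(all ⊤)
  B3: | IN=(all ⊤) | OUT=(all ⊤)
  B4: | IN=(all ⊤) | OUT={c:-; rest ⊤}
  B5: | IN={c:-; rest ⊤} | OUT={b:+, c:-; rest ⊤}
  B6: | IN={b:+, c:-; rest ⊤} | OUT={b:+, c:+, e:+; rest ⊤}
  B7: | IN={b:+, c:+, e:+; rest ⊤} | OUT={b:+, c:+, d:+, e:+, f:+; rest ⊤}

Merge at B5: IN[B5] = OUT[B4] = {a: ⊤, b: ⊤, c: -, d: ⊤, e: ⊤, f: ⊤}

Answer: {a: ⊤, b: ⊤, c: -, d: ⊤, e: ⊤, f: ⊤}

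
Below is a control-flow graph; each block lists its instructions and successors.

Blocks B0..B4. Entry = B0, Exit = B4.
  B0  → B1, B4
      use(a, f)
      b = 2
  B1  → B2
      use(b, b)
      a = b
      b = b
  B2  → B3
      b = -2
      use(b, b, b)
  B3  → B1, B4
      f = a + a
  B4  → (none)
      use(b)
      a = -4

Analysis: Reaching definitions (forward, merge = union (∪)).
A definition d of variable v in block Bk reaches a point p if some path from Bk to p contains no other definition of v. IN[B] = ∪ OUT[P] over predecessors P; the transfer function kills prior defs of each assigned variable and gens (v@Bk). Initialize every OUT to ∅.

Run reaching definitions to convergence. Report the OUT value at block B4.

Converged values:
  B0: | IN={} | OUT={b@B0}
  B1: | IN={a@B1, b@B0, b@B2, f@B3} | OUT={a@B1, b@B1, f@B3}
  B2: | IN={a@B1, b@B1, f@B3} | OUT={a@B1, b@B2, f@B3}
  B3: | IN={a@B1, b@B2, f@B3} | OUT={a@B1, b@B2, f@B3}
  B4: | IN={a@B1, b@B0, b@B2, f@B3} | OUT={a@B4, b@B0, b@B2, f@B3}

Merge at B4: IN[B4] = OUT[B0] ⊔ OUT[B3] = {a@B1, b@B0, b@B2, f@B3}
Applying B4's transfer function to that IN value gives OUT[B4] (row B4 above).

Answer: {a@B4, b@B0, b@B2, f@B3}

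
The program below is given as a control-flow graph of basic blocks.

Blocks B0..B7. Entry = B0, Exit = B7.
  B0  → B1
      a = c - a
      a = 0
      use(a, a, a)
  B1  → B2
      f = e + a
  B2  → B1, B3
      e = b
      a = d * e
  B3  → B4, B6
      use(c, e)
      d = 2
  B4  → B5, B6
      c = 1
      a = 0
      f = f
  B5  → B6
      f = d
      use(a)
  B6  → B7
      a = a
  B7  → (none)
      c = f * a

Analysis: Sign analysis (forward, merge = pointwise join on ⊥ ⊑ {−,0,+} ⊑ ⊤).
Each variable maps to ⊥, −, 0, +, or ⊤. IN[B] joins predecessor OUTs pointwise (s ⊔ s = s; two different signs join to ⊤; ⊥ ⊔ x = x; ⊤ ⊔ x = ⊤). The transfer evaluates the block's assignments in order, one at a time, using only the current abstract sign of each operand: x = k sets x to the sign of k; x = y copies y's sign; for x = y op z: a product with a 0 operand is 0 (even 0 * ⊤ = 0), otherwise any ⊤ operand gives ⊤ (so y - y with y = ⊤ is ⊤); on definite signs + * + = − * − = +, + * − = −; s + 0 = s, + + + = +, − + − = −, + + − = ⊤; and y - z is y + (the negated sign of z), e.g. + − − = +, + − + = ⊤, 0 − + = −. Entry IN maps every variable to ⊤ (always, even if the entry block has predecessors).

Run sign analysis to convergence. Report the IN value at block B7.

Answer: {a: ⊤, b: ⊤, c: ⊤, d: +, e: ⊤, f: ⊤}

Working:
Per-block solution:
  B0:  IN=(all ⊤)  OUT={a:0; rest ⊤}
  B1:  IN=(all ⊤)  OUT=(all ⊤)
  B2:  IN=(all ⊤)  OUT=(all ⊤)
  B3:  IN=(all ⊤)  OUT={d:+; rest ⊤}
  B4:  IN={d:+; rest ⊤}  OUT={a:0, c:+, d:+; rest ⊤}
  B5:  IN={a:0, c:+, d:+; rest ⊤}  OUT={a:0, c:+, d:+, f:+; rest ⊤}
  B6:  IN={d:+; rest ⊤}  OUT={d:+; rest ⊤}
  B7:  IN={d:+; rest ⊤}  OUT={d:+; rest ⊤}

Merge at B7: IN[B7] = OUT[B6] = {a: ⊤, b: ⊤, c: ⊤, d: +, e: ⊤, f: ⊤}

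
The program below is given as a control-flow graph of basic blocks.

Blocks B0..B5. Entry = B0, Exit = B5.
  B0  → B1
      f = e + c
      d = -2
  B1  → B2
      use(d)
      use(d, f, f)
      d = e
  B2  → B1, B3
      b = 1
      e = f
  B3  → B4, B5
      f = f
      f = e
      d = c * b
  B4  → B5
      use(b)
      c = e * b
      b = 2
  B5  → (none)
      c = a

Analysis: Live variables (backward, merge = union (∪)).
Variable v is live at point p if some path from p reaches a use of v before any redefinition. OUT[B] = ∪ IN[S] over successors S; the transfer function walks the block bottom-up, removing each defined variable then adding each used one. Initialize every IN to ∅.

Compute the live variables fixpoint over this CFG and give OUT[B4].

Answer: {a}

Trace:
Fixpoint table:
  B0:  IN={a, c, e}  OUT={a, c, d, e, f}
  B1:  IN={a, c, d, e, f}  OUT={a, c, d, f}
  B2:  IN={a, c, d, f}  OUT={a, b, c, d, e, f}
  B3:  IN={a, b, c, e, f}  OUT={a, b, e}
  B4:  IN={a, b, e}  OUT={a}
  B5:  IN={a}  OUT={}

Merge at B4: OUT[B4] = IN[B5] = {a}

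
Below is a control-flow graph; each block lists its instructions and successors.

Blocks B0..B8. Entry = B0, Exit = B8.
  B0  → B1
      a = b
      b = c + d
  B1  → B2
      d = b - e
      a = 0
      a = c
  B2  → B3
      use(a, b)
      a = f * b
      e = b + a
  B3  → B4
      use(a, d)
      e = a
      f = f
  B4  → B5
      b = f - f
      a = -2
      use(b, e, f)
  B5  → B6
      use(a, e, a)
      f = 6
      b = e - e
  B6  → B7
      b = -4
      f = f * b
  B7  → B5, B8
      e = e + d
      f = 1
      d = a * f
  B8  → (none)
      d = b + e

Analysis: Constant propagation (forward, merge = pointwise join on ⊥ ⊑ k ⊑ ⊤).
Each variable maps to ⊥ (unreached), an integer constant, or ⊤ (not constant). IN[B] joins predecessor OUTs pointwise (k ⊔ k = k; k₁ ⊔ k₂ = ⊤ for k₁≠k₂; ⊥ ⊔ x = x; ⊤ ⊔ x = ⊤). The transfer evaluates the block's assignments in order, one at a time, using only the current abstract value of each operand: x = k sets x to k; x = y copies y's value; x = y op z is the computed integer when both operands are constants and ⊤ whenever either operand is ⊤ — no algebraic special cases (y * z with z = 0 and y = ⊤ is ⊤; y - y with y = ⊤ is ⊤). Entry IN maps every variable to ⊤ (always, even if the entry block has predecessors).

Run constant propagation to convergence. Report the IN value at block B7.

Answer: {a: -2, b: -4, c: ⊤, d: ⊤, e: ⊤, f: -24}

Trace:
Fixpoint table:
  B0: | IN=(all ⊤) | OUT=(all ⊤)
  B1: | IN=(all ⊤) | OUT=(all ⊤)
  B2: | IN=(all ⊤) | OUT=(all ⊤)
  B3: | IN=(all ⊤) | OUT=(all ⊤)
  B4: | IN=(all ⊤) | OUT={a:-2; rest ⊤}
  B5: | IN={a:-2; rest ⊤} | OUT={a:-2, f:6; rest ⊤}
  B6: | IN={a:-2, f:6; rest ⊤} | OUT={a:-2, b:-4, f:-24; rest ⊤}
  B7: | IN={a:-2, b:-4, f:-24; rest ⊤} | OUT={a:-2, b:-4, d:-2, f:1; rest ⊤}
  B8: | IN={a:-2, b:-4, d:-2, f:1; rest ⊤} | OUT={a:-2, b:-4, f:1; rest ⊤}

Merge at B7: IN[B7] = OUT[B6] = {a: -2, b: -4, c: ⊤, d: ⊤, e: ⊤, f: -24}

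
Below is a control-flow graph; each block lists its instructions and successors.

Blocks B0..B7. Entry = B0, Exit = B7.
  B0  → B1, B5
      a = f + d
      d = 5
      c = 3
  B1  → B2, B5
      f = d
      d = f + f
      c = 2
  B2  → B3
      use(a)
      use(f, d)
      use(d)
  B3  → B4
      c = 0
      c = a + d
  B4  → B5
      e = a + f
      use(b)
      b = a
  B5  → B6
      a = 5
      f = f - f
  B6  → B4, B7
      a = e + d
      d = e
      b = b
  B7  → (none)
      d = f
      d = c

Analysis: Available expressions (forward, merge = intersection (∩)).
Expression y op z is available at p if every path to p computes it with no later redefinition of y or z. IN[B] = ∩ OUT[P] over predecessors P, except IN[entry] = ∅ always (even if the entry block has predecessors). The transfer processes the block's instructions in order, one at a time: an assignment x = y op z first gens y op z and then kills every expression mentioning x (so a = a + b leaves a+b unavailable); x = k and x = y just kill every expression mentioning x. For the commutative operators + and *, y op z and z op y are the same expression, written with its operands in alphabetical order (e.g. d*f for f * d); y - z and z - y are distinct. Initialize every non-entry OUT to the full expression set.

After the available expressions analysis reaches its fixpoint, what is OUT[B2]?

Answer: {f+f}

Trace:
Converged values:
  B0: | IN={} | OUT={}
  B1: | IN={} | OUT={f+f}
  B2: | IN={f+f} | OUT={f+f}
  B3: | IN={f+f} | OUT={a+d, f+f}
  B4: | IN={} | OUT={a+f}
  B5: | IN={} | OUT={}
  B6: | IN={} | OUT={}
  B7: | IN={} | OUT={}

Merge at B2: IN[B2] = OUT[B1] = {f+f}
Applying B2's transfer function to that IN value gives OUT[B2] (row B2 above).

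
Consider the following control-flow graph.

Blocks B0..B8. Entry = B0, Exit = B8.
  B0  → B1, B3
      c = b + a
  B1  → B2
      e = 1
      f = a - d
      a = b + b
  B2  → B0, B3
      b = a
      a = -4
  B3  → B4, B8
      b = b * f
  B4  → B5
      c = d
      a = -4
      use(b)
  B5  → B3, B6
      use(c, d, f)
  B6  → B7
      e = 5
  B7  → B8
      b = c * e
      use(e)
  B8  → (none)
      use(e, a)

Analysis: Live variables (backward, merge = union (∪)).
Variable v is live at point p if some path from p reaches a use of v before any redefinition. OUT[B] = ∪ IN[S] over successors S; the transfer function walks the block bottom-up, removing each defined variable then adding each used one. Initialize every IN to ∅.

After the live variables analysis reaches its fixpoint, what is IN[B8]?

Per-block solution:
  B0:   IN={a, b, d, e, f}   OUT={a, b, d, e, f}
  B1:   IN={a, b, d}   OUT={a, d, e, f}
  B2:   IN={a, d, e, f}   OUT={a, b, d, e, f}
  B3:   IN={a, b, d, e, f}   OUT={a, b, d, e, f}
  B4:   IN={b, d, e, f}   OUT={a, b, c, d, e, f}
  B5:   IN={a, b, c, d, e, f}   OUT={a, b, c, d, e, f}
  B6:   IN={a, c}   OUT={a, c, e}
  B7:   IN={a, c, e}   OUT={a, e}
  B8:   IN={a, e}   OUT={}

B8 is the boundary node: OUT[B8] = {}
Applying B8's transfer function to that OUT value gives IN[B8] (row B8 above).

Answer: {a, e}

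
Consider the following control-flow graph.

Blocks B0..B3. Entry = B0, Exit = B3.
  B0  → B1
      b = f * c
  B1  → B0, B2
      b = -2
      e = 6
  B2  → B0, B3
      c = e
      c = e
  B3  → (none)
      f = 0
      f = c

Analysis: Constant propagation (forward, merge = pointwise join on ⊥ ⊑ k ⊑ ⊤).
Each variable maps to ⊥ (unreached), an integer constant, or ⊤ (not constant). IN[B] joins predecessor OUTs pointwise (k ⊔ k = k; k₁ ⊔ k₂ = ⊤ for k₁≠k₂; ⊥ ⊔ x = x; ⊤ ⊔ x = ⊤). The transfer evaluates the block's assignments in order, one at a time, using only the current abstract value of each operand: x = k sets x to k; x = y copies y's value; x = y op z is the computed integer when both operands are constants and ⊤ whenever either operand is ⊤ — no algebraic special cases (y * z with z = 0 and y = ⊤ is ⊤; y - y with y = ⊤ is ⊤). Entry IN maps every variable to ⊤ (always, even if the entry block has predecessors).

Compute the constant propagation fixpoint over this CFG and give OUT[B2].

Answer: {a: ⊤, b: -2, c: 6, d: ⊤, e: 6, f: ⊤}

Trace:
Fixpoint table:
  B0: | IN=(all ⊤) | OUT=(all ⊤)
  B1: | IN=(all ⊤) | OUT={b:-2, e:6; rest ⊤}
  B2: | IN={b:-2, e:6; rest ⊤} | OUT={b:-2, c:6, e:6; rest ⊤}
  B3: | IN={b:-2, c:6, e:6; rest ⊤} | OUT={b:-2, c:6, e:6, f:6; rest ⊤}

Merge at B2: IN[B2] = OUT[B1] = {a: ⊤, b: -2, c: ⊤, d: ⊤, e: 6, f: ⊤}
Applying B2's transfer function to that IN value gives OUT[B2] (row B2 above).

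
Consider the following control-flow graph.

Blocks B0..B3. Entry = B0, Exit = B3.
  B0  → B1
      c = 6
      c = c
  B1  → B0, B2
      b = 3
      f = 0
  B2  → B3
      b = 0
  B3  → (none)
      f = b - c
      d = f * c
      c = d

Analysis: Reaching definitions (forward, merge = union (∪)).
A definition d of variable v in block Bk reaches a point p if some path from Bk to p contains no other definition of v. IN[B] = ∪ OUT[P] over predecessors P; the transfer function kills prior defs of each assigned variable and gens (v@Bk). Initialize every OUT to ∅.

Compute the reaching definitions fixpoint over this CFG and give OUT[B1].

Answer: {b@B1, c@B0, f@B1}

Trace:
Per-block solution:
  B0:   IN={b@B1, c@B0, f@B1}   OUT={b@B1, c@B0, f@B1}
  B1:   IN={b@B1, c@B0, f@B1}   OUT={b@B1, c@B0, f@B1}
  B2:   IN={b@B1, c@B0, f@B1}   OUT={b@B2, c@B0, f@B1}
  B3:   IN={b@B2, c@B0, f@B1}   OUT={b@B2, c@B3, d@B3, f@B3}

Merge at B1: IN[B1] = OUT[B0] = {b@B1, c@B0, f@B1}
Applying B1's transfer function to that IN value gives OUT[B1] (row B1 above).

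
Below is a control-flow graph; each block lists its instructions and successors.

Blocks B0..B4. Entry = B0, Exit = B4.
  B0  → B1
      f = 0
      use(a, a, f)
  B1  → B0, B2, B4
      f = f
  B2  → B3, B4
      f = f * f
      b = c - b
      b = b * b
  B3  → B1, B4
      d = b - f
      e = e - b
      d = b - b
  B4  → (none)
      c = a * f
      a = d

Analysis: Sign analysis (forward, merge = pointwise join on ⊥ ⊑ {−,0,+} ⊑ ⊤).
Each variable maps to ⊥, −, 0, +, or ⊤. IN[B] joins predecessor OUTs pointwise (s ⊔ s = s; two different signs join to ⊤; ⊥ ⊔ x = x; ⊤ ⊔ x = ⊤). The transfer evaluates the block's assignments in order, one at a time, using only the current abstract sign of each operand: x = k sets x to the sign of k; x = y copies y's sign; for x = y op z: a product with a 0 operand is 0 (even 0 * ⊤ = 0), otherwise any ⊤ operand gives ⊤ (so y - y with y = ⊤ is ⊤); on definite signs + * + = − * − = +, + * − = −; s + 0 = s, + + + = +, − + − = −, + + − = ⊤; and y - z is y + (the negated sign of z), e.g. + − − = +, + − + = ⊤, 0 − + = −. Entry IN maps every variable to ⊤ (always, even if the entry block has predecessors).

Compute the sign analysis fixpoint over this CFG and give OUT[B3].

Answer: {a: ⊤, b: ⊤, c: ⊤, d: ⊤, e: ⊤, f: 0}

Working:
Fixpoint table:
  B0:   IN=(all ⊤)   OUT={f:0; rest ⊤}
  B1:   IN={f:0; rest ⊤}   OUT={f:0; rest ⊤}
  B2:   IN={f:0; rest ⊤}   OUT={f:0; rest ⊤}
  B3:   IN={f:0; rest ⊤}   OUT={f:0; rest ⊤}
  B4:   IN={f:0; rest ⊤}   OUT={c:0, f:0; rest ⊤}

Merge at B3: IN[B3] = OUT[B2] = {a: ⊤, b: ⊤, c: ⊤, d: ⊤, e: ⊤, f: 0}
Applying B3's transfer function to that IN value gives OUT[B3] (row B3 above).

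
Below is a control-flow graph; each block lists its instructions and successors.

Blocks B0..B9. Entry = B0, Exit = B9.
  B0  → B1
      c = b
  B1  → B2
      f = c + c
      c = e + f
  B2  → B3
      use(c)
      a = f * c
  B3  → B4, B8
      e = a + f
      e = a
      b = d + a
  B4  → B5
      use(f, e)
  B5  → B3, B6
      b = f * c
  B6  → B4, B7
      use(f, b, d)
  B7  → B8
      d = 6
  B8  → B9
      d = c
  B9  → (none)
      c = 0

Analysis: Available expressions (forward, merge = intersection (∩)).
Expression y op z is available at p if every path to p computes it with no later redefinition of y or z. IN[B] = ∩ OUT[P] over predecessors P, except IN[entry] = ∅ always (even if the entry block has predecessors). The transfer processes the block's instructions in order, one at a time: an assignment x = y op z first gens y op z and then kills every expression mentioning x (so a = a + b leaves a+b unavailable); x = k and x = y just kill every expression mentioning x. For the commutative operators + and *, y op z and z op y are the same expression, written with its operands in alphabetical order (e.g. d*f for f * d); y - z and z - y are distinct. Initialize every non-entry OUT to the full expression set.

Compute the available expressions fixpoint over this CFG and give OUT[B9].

Per-block solution:
  B0: | IN={} | OUT={}
  B1: | IN={} | OUT={e+f}
  B2: | IN={e+f} | OUT={c*f, e+f}
  B3: | IN={c*f} | OUT={a+d, a+f, c*f}
  B4: | IN={a+d, a+f, c*f} | OUT={a+d, a+f, c*f}
  B5: | IN={a+d, a+f, c*f} | OUT={a+d, a+f, c*f}
  B6: | IN={a+d, a+f, c*f} | OUT={a+d, a+f, c*f}
  B7: | IN={a+d, a+f, c*f} | OUT={a+f, c*f}
  B8: | IN={a+f, c*f} | OUT={a+f, c*f}
  B9: | IN={a+f, c*f} | OUT={a+f}

Merge at B9: IN[B9] = OUT[B8] = {a+f, c*f}
Applying B9's transfer function to that IN value gives OUT[B9] (row B9 above).

Answer: {a+f}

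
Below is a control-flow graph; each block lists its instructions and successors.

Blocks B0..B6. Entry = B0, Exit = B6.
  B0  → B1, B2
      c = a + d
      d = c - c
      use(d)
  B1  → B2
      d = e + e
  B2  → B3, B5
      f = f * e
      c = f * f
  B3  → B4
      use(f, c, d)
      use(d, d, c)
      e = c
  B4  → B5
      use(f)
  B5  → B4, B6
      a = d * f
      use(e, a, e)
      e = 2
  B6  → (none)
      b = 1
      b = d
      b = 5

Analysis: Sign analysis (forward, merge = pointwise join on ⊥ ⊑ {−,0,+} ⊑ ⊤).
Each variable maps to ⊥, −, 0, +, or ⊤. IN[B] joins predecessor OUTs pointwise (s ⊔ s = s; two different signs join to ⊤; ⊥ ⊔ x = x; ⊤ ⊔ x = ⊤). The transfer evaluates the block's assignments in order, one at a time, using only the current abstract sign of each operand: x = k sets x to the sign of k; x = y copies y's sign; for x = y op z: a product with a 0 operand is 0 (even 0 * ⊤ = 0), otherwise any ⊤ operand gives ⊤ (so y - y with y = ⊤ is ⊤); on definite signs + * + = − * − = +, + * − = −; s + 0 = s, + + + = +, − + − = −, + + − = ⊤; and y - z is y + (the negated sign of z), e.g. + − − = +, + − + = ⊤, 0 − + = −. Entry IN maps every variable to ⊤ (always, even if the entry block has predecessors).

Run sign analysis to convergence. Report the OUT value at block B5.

Answer: {a: ⊤, b: ⊤, c: ⊤, d: ⊤, e: +, f: ⊤}

Trace:
Converged values:
  B0:   IN=(all ⊤)   OUT=(all ⊤)
  B1:   IN=(all ⊤)   OUT=(all ⊤)
  B2:   IN=(all ⊤)   OUT=(all ⊤)
  B3:   IN=(all ⊤)   OUT=(all ⊤)
  B4:   IN=(all ⊤)   OUT=(all ⊤)
  B5:   IN=(all ⊤)   OUT={e:+; rest ⊤}
  B6:   IN={e:+; rest ⊤}   OUT={b:+, e:+; rest ⊤}

Merge at B5: IN[B5] = OUT[B2] ⊔ OUT[B4] = {a: ⊤, b: ⊤, c: ⊤, d: ⊤, e: ⊤, f: ⊤}
Applying B5's transfer function to that IN value gives OUT[B5] (row B5 above).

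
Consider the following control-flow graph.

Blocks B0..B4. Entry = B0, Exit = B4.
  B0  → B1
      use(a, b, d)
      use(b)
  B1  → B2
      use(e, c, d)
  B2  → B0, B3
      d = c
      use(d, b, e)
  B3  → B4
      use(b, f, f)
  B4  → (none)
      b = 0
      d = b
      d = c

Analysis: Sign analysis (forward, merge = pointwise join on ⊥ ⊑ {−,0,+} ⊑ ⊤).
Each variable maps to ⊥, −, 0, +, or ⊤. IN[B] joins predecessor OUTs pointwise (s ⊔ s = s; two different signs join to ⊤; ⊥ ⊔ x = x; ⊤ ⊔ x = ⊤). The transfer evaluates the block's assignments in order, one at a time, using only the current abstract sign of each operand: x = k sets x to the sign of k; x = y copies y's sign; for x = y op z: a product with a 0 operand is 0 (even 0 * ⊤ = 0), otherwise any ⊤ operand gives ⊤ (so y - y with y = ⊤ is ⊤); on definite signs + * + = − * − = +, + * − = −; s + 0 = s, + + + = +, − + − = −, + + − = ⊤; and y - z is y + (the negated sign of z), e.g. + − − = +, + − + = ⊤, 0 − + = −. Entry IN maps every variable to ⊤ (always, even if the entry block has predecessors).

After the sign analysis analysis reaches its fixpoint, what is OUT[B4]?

Answer: {a: ⊤, b: 0, c: ⊤, d: ⊤, e: ⊤, f: ⊤}

Working:
Fixpoint table:
  B0:   IN=(all ⊤)   OUT=(all ⊤)
  B1:   IN=(all ⊤)   OUT=(all ⊤)
  B2:   IN=(all ⊤)   OUT=(all ⊤)
  B3:   IN=(all ⊤)   OUT=(all ⊤)
  B4:   IN=(all ⊤)   OUT={b:0; rest ⊤}

Merge at B4: IN[B4] = OUT[B3] = {a: ⊤, b: ⊤, c: ⊤, d: ⊤, e: ⊤, f: ⊤}
Applying B4's transfer function to that IN value gives OUT[B4] (row B4 above).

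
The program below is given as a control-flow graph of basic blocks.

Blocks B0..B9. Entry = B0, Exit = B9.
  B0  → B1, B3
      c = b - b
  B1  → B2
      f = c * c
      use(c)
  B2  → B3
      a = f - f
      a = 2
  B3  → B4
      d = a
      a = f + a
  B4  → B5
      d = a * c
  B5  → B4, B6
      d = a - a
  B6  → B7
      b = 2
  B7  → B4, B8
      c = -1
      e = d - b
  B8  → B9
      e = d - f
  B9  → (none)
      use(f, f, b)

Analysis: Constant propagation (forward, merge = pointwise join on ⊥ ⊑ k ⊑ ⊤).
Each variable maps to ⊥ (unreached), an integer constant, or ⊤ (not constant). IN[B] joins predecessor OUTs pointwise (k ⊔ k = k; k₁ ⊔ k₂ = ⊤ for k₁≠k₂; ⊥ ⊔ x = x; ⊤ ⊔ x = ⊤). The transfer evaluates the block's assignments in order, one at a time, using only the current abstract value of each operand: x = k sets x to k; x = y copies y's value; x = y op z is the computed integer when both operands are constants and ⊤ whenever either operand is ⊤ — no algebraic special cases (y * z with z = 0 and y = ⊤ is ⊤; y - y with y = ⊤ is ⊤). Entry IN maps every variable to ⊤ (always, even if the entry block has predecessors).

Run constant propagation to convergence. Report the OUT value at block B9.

Converged values:
  B0:   IN=(all ⊤)   OUT=(all ⊤)
  B1:   IN=(all ⊤)   OUT=(all ⊤)
  B2:   IN=(all ⊤)   OUT={a:2; rest ⊤}
  B3:   IN=(all ⊤)   OUT=(all ⊤)
  B4:   IN=(all ⊤)   OUT=(all ⊤)
  B5:   IN=(all ⊤)   OUT=(all ⊤)
  B6:   IN=(all ⊤)   OUT={b:2; rest ⊤}
  B7:   IN={b:2; rest ⊤}   OUT={b:2, c:-1; rest ⊤}
  B8:   IN={b:2, c:-1; rest ⊤}   OUT={b:2, c:-1; rest ⊤}
  B9:   IN={b:2, c:-1; rest ⊤}   OUT={b:2, c:-1; rest ⊤}

Merge at B9: IN[B9] = OUT[B8] = {a: ⊤, b: 2, c: -1, d: ⊤, e: ⊤, f: ⊤}
Applying B9's transfer function to that IN value gives OUT[B9] (row B9 above).

Answer: {a: ⊤, b: 2, c: -1, d: ⊤, e: ⊤, f: ⊤}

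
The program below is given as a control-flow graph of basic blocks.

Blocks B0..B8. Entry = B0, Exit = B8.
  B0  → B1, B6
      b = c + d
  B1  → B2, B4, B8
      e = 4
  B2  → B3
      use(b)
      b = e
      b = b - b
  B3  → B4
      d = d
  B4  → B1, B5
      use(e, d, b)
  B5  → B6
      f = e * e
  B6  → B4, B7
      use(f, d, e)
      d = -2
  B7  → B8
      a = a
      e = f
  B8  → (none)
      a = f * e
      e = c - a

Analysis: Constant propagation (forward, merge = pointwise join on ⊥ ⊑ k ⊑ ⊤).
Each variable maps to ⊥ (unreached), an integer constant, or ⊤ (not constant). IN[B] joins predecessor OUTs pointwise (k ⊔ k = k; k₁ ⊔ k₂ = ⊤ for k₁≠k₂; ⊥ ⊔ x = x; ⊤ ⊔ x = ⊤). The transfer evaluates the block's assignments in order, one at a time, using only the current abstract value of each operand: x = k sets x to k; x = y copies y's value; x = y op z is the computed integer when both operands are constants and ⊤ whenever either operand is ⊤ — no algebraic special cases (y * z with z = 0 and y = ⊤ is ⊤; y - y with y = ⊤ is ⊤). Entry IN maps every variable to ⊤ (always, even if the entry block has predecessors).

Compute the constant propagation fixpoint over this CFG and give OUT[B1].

Answer: {a: ⊤, b: ⊤, c: ⊤, d: ⊤, e: 4, f: ⊤}

Trace:
Fixpoint table:
  B0: | IN=(all ⊤) | OUT=(all ⊤)
  B1: | IN=(all ⊤) | OUT={e:4; rest ⊤}
  B2: | IN={e:4; rest ⊤} | OUT={b:0, e:4; rest ⊤}
  B3: | IN={b:0, e:4; rest ⊤} | OUT={b:0, e:4; rest ⊤}
  B4: | IN=(all ⊤) | OUT=(all ⊤)
  B5: | IN=(all ⊤) | OUT=(all ⊤)
  B6: | IN=(all ⊤) | OUT={d:-2; rest ⊤}
  B7: | IN={d:-2; rest ⊤} | OUT={d:-2; rest ⊤}
  B8: | IN=(all ⊤) | OUT=(all ⊤)

Merge at B1: IN[B1] = OUT[B0] ⊔ OUT[B4] = {a: ⊤, b: ⊤, c: ⊤, d: ⊤, e: ⊤, f: ⊤}
Applying B1's transfer function to that IN value gives OUT[B1] (row B1 above).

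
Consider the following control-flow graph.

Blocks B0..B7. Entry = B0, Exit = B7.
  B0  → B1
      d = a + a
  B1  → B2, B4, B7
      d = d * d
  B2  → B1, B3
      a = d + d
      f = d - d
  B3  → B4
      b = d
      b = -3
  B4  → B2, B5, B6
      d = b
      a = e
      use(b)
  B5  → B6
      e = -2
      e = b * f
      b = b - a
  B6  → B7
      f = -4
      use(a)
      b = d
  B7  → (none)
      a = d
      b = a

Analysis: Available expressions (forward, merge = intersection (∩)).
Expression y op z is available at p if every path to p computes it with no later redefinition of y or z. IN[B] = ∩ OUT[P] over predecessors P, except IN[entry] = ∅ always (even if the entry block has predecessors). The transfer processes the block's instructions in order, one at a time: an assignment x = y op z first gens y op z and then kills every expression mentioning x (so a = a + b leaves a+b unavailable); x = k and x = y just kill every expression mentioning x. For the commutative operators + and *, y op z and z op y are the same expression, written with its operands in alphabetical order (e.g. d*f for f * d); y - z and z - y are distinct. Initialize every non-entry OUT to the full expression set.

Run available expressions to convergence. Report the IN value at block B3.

Per-block solution:
  B0:   IN={}   OUT={a+a}
  B1:   IN={}   OUT={}
  B2:   IN={}   OUT={d+d, d-d}
  B3:   IN={d+d, d-d}   OUT={d+d, d-d}
  B4:   IN={}   OUT={}
  B5:   IN={}   OUT={}
  B6:   IN={}   OUT={}
  B7:   IN={}   OUT={}

Merge at B3: IN[B3] = OUT[B2] = {d+d, d-d}

Answer: {d+d, d-d}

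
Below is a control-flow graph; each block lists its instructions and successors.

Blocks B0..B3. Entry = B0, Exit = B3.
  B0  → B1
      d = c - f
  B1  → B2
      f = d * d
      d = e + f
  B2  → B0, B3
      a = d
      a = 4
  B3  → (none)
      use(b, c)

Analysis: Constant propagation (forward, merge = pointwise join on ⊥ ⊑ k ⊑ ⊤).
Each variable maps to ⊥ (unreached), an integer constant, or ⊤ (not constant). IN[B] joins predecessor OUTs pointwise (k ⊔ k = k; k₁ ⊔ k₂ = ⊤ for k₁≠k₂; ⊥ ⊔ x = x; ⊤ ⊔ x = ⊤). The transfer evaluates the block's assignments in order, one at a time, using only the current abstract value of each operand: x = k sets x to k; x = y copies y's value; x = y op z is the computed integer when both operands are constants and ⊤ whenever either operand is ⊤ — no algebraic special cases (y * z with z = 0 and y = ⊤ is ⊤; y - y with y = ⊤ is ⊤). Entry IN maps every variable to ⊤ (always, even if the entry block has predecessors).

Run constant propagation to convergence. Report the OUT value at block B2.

Answer: {a: 4, b: ⊤, c: ⊤, d: ⊤, e: ⊤, f: ⊤}

Trace:
Converged values:
  B0:   IN=(all ⊤)   OUT=(all ⊤)
  B1:   IN=(all ⊤)   OUT=(all ⊤)
  B2:   IN=(all ⊤)   OUT={a:4; rest ⊤}
  B3:   IN={a:4; rest ⊤}   OUT={a:4; rest ⊤}

Merge at B2: IN[B2] = OUT[B1] = {a: ⊤, b: ⊤, c: ⊤, d: ⊤, e: ⊤, f: ⊤}
Applying B2's transfer function to that IN value gives OUT[B2] (row B2 above).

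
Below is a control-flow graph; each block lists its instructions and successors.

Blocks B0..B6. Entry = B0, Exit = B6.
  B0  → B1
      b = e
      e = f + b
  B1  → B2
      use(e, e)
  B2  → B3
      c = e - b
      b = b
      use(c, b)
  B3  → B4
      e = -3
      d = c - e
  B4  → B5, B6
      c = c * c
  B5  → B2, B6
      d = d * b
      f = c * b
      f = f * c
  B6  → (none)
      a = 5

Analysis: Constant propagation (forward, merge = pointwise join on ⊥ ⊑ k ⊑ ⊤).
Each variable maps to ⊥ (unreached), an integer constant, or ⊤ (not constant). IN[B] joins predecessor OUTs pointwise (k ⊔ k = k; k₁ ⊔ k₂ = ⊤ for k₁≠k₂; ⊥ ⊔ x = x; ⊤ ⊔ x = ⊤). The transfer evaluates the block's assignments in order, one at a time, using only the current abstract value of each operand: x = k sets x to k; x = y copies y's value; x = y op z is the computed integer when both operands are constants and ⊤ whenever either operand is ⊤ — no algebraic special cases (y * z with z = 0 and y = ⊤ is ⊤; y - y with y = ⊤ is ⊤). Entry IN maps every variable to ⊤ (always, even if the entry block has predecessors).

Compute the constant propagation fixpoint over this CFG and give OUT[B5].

Per-block solution:
  B0:  IN=(all ⊤)  OUT=(all ⊤)
  B1:  IN=(all ⊤)  OUT=(all ⊤)
  B2:  IN=(all ⊤)  OUT=(all ⊤)
  B3:  IN=(all ⊤)  OUT={e:-3; rest ⊤}
  B4:  IN={e:-3; rest ⊤}  OUT={e:-3; rest ⊤}
  B5:  IN={e:-3; rest ⊤}  OUT={e:-3; rest ⊤}
  B6:  IN={e:-3; rest ⊤}  OUT={a:5, e:-3; rest ⊤}

Merge at B5: IN[B5] = OUT[B4] = {a: ⊤, b: ⊤, c: ⊤, d: ⊤, e: -3, f: ⊤}
Applying B5's transfer function to that IN value gives OUT[B5] (row B5 above).

Answer: {a: ⊤, b: ⊤, c: ⊤, d: ⊤, e: -3, f: ⊤}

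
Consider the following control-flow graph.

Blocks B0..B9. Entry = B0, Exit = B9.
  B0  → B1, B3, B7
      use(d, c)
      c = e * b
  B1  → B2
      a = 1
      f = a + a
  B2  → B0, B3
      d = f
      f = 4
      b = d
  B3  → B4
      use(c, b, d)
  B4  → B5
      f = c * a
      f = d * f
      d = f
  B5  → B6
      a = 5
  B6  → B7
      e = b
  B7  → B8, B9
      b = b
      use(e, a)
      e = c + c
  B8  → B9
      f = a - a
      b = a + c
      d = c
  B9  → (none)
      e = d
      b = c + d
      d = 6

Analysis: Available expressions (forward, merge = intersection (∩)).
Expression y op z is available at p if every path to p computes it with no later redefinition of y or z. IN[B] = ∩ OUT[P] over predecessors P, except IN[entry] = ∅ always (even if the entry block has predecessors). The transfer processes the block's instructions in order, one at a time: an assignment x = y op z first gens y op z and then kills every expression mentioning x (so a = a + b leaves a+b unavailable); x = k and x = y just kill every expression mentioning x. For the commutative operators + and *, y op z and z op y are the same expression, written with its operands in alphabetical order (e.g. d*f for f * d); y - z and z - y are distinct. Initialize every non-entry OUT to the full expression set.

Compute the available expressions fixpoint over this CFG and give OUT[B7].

Fixpoint table:
  B0:   IN={}   OUT={b*e}
  B1:   IN={b*e}   OUT={a+a, b*e}
  B2:   IN={a+a, b*e}   OUT={a+a}
  B3:   IN={}   OUT={}
  B4:   IN={}   OUT={a*c}
  B5:   IN={a*c}   OUT={}
  B6:   IN={}   OUT={}
  B7:   IN={}   OUT={c+c}
  B8:   IN={c+c}   OUT={a+c, a-a, c+c}
  B9:   IN={c+c}   OUT={c+c}

Merge at B7: IN[B7] = OUT[B0] ∩ OUT[B6] = {}
Applying B7's transfer function to that IN value gives OUT[B7] (row B7 above).

Answer: {c+c}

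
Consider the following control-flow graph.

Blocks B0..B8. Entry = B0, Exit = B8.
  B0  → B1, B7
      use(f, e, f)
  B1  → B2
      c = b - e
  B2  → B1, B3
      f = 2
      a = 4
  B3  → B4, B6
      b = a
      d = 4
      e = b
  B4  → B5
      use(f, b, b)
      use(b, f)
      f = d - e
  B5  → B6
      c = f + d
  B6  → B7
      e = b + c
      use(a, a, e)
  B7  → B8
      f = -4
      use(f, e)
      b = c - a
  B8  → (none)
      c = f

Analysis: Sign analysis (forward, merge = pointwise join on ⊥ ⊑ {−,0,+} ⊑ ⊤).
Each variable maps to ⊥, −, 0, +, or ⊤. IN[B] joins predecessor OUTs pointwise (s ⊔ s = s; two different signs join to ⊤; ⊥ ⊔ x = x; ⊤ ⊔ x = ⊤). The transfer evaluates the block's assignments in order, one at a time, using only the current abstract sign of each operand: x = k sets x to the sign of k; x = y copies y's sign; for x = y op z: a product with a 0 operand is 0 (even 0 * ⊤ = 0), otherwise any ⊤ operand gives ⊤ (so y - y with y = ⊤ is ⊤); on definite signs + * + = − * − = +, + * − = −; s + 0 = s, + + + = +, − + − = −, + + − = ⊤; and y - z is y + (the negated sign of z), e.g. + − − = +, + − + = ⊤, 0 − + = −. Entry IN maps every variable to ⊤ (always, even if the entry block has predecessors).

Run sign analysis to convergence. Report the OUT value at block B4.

Converged values:
  B0:   IN=(all ⊤)   OUT=(all ⊤)
  B1:   IN=(all ⊤)   OUT=(all ⊤)
  B2:   IN=(all ⊤)   OUT={a:+, f:+; rest ⊤}
  B3:   IN={a:+, f:+; rest ⊤}   OUT={a:+, b:+, d:+, e:+, f:+; rest ⊤}
  B4:   IN={a:+, b:+, d:+, e:+, f:+; rest ⊤}   OUT={a:+, b:+, d:+, e:+; rest ⊤}
  B5:   IN={a:+, b:+, d:+, e:+; rest ⊤}   OUT={a:+, b:+, d:+, e:+; rest ⊤}
  B6:   IN={a:+, b:+, d:+, e:+; rest ⊤}   OUT={a:+, b:+, d:+; rest ⊤}
  B7:   IN=(all ⊤)   OUT={f:-; rest ⊤}
  B8:   IN={f:-; rest ⊤}   OUT={c:-, f:-; rest ⊤}

Merge at B4: IN[B4] = OUT[B3] = {a: +, b: +, c: ⊤, d: +, e: +, f: +}
Applying B4's transfer function to that IN value gives OUT[B4] (row B4 above).

Answer: {a: +, b: +, c: ⊤, d: +, e: +, f: ⊤}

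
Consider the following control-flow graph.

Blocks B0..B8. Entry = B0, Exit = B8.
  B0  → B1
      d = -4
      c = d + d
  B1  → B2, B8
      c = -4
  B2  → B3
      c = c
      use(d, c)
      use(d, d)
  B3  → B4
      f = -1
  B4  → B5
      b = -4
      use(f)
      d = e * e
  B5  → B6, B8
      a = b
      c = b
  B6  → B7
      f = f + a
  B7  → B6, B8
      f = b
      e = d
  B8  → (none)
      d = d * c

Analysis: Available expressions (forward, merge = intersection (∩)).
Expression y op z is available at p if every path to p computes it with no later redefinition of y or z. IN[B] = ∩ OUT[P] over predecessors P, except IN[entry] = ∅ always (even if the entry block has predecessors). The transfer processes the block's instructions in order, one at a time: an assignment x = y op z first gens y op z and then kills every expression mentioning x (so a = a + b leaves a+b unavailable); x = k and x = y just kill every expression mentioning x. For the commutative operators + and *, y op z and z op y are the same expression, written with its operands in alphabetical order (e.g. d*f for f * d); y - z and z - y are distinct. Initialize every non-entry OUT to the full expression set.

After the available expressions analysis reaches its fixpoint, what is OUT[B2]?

Per-block solution:
  B0:  IN={}  OUT={d+d}
  B1:  IN={d+d}  OUT={d+d}
  B2:  IN={d+d}  OUT={d+d}
  B3:  IN={d+d}  OUT={d+d}
  B4:  IN={d+d}  OUT={e*e}
  B5:  IN={e*e}  OUT={e*e}
  B6:  IN={}  OUT={}
  B7:  IN={}  OUT={}
  B8:  IN={}  OUT={}

Merge at B2: IN[B2] = OUT[B1] = {d+d}
Applying B2's transfer function to that IN value gives OUT[B2] (row B2 above).

Answer: {d+d}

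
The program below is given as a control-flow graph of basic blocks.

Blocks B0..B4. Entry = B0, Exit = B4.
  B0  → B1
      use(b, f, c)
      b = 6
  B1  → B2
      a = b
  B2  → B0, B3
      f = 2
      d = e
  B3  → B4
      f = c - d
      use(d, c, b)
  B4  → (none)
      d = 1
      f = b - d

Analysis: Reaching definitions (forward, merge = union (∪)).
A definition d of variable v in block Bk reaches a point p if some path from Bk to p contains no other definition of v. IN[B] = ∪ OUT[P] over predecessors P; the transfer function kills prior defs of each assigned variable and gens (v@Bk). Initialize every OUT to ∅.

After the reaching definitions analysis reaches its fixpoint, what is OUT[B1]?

Answer: {a@B1, b@B0, d@B2, f@B2}

Trace:
Fixpoint table:
  B0:  IN={a@B1, b@B0, d@B2, f@B2}  OUT={a@B1, b@B0, d@B2, f@B2}
  B1:  IN={a@B1, b@B0, d@B2, f@B2}  OUT={a@B1, b@B0, d@B2, f@B2}
  B2:  IN={a@B1, b@B0, d@B2, f@B2}  OUT={a@B1, b@B0, d@B2, f@B2}
  B3:  IN={a@B1, b@B0, d@B2, f@B2}  OUT={a@B1, b@B0, d@B2, f@B3}
  B4:  IN={a@B1, b@B0, d@B2, f@B3}  OUT={a@B1, b@B0, d@B4, f@B4}

Merge at B1: IN[B1] = OUT[B0] = {a@B1, b@B0, d@B2, f@B2}
Applying B1's transfer function to that IN value gives OUT[B1] (row B1 above).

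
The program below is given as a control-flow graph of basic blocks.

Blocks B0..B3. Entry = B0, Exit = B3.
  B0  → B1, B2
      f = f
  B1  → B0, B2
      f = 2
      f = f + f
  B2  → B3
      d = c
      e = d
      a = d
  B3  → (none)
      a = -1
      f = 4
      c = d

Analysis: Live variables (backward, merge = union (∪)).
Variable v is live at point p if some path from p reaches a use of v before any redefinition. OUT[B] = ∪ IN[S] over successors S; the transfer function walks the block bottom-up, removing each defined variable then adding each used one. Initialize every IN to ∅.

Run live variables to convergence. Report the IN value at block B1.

Answer: {c}

Working:
Fixpoint table:
  B0:   IN={c, f}   OUT={c}
  B1:   IN={c}   OUT={c, f}
  B2:   IN={c}   OUT={d}
  B3:   IN={d}   OUT={}

Merge at B1: OUT[B1] = IN[B0] ⊔ IN[B2] = {c, f}
Applying B1's transfer function to that OUT value gives IN[B1] (row B1 above).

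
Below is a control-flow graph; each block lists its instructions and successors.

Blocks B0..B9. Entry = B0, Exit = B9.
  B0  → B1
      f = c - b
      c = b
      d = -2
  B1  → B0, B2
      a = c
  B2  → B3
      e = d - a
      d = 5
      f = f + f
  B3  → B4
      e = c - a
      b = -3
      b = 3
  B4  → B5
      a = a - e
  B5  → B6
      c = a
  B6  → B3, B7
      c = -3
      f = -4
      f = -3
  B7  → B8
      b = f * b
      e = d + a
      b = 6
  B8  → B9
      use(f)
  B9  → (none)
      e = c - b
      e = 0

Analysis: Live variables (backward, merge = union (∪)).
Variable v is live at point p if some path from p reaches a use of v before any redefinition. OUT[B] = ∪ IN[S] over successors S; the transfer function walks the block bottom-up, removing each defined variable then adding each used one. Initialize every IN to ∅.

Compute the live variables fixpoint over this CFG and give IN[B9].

Per-block solution:
  B0: | IN={b, c} | OUT={b, c, d, f}
  B1: | IN={b, c, d, f} | OUT={a, b, c, d, f}
  B2: | IN={a, c, d, f} | OUT={a, c, d}
  B3: | IN={a, c, d} | OUT={a, b, d, e}
  B4: | IN={a, b, d, e} | OUT={a, b, d}
  B5: | IN={a, b, d} | OUT={a, b, d}
  B6: | IN={a, b, d} | OUT={a, b, c, d, f}
  B7: | IN={a, b, c, d, f} | OUT={b, c, f}
  B8: | IN={b, c, f} | OUT={b, c}
  B9: | IN={b, c} | OUT={}

B9 is the boundary node: OUT[B9] = {}
Applying B9's transfer function to that OUT value gives IN[B9] (row B9 above).

Answer: {b, c}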